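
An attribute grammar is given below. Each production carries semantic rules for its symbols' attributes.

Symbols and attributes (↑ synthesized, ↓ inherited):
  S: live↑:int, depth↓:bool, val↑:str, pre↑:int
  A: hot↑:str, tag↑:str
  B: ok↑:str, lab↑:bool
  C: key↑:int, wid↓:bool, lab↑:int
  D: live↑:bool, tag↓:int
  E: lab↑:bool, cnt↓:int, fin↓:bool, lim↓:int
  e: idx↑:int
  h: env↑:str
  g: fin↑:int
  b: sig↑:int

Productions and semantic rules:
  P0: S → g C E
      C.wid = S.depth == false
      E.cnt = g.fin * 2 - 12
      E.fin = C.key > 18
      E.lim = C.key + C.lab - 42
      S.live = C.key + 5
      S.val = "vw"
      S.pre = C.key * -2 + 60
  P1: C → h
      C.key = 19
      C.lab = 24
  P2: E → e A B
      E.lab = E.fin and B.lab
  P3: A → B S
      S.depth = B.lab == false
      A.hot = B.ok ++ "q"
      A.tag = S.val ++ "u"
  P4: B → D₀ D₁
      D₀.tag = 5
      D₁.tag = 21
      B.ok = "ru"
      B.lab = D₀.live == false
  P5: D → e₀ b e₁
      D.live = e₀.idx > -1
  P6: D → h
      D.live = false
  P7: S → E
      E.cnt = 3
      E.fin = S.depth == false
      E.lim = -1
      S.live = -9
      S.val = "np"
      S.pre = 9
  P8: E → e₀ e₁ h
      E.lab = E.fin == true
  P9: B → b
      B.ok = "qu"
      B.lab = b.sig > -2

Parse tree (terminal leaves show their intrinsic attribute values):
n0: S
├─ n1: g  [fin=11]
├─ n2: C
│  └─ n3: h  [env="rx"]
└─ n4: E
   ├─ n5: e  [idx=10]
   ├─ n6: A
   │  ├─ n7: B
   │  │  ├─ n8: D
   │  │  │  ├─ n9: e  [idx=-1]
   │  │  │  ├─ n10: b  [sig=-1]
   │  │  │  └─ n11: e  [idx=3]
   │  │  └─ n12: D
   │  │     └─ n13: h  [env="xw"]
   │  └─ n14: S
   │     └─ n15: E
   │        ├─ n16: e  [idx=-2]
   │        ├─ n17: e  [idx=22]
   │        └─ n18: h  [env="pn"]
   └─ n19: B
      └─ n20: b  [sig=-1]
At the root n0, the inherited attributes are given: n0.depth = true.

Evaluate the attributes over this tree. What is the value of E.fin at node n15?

1. n0.depth = true  [given at root]
2. n1.fin = 11  [terminal]
3. n2.wid = false  [S.depth == false]
4. n3.env = "rx"  [terminal]
5. n2.key = 19  [19]
6. n2.lab = 24  [24]
7. n4.cnt = 10  [g.fin * 2 - 12]
8. n4.fin = true  [C.key > 18]
9. n4.lim = 1  [C.key + C.lab - 42]
10. n5.idx = 10  [terminal]
11. n8.tag = 5  [5]
12. n9.idx = -1  [terminal]
13. n10.sig = -1  [terminal]
14. n11.idx = 3  [terminal]
15. n8.live = false  [e₀.idx > -1]
16. n12.tag = 21  [21]
17. n13.env = "xw"  [terminal]
18. n12.live = false  [false]
19. n7.ok = "ru"  ["ru"]
20. n7.lab = true  [D₀.live == false]
21. n14.depth = false  [B.lab == false]
22. n15.cnt = 3  [3]
23. n15.fin = true  [S.depth == false]
24. n15.lim = -1  [-1]
25. n16.idx = -2  [terminal]
26. n17.idx = 22  [terminal]
27. n18.env = "pn"  [terminal]
28. n15.lab = true  [E.fin == true]
29. n14.live = -9  [-9]
30. n14.val = "np"  ["np"]
31. n14.pre = 9  [9]
32. n6.hot = "ruq"  [B.ok ++ "q"]
33. n6.tag = "npu"  [S.val ++ "u"]
34. n20.sig = -1  [terminal]
35. n19.ok = "qu"  ["qu"]
36. n19.lab = true  [b.sig > -2]
37. n4.lab = true  [E.fin and B.lab]
38. n0.live = 24  [C.key + 5]
39. n0.val = "vw"  ["vw"]
40. n0.pre = 22  [C.key * -2 + 60]

true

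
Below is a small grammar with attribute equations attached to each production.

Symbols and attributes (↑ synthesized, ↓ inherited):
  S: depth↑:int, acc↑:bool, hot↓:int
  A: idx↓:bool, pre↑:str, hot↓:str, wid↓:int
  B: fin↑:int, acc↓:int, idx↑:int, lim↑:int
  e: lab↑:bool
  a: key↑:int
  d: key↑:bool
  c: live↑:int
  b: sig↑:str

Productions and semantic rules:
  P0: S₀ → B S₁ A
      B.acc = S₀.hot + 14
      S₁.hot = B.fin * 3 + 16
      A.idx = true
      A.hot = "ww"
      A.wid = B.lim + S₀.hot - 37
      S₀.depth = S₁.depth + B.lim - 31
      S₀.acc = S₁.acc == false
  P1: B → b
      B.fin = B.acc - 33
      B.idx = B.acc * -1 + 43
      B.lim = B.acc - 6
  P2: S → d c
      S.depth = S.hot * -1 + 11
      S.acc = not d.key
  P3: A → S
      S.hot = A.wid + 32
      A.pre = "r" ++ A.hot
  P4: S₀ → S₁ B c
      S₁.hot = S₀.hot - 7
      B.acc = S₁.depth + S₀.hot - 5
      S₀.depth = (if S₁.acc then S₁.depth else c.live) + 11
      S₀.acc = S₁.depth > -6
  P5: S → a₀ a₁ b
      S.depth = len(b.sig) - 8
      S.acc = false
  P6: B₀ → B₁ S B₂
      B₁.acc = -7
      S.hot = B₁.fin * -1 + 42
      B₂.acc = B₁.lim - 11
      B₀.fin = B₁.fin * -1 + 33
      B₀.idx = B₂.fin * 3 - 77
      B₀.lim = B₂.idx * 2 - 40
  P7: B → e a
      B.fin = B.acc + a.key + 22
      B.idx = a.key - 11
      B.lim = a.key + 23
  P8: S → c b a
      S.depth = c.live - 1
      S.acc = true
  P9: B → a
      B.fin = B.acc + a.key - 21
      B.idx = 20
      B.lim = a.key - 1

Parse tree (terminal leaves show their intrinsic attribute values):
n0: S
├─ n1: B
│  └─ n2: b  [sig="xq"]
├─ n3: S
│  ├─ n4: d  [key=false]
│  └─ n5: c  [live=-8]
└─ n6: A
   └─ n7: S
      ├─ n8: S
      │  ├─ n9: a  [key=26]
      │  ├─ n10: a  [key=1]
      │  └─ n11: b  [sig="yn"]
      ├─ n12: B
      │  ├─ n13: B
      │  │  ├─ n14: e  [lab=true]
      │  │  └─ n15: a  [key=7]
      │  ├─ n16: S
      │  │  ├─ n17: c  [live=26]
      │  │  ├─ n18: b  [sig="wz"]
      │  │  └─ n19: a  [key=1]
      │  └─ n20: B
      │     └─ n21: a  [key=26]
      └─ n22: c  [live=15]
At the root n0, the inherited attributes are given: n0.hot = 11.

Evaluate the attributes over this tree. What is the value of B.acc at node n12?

1. n0.hot = 11  [given at root]
2. n1.acc = 25  [S₀.hot + 14]
3. n2.sig = "xq"  [terminal]
4. n1.fin = -8  [B.acc - 33]
5. n1.idx = 18  [B.acc * -1 + 43]
6. n1.lim = 19  [B.acc - 6]
7. n3.hot = -8  [B.fin * 3 + 16]
8. n4.key = false  [terminal]
9. n5.live = -8  [terminal]
10. n3.depth = 19  [S.hot * -1 + 11]
11. n3.acc = true  [not d.key]
12. n6.idx = true  [true]
13. n6.hot = "ww"  ["ww"]
14. n6.wid = -7  [B.lim + S₀.hot - 37]
15. n7.hot = 25  [A.wid + 32]
16. n8.hot = 18  [S₀.hot - 7]
17. n9.key = 26  [terminal]
18. n10.key = 1  [terminal]
19. n11.sig = "yn"  [terminal]
20. n8.depth = -6  [len(b.sig) - 8]
21. n8.acc = false  [false]
22. n12.acc = 14  [S₁.depth + S₀.hot - 5]
23. n13.acc = -7  [-7]
24. n14.lab = true  [terminal]
25. n15.key = 7  [terminal]
26. n13.fin = 22  [B.acc + a.key + 22]
27. n13.idx = -4  [a.key - 11]
28. n13.lim = 30  [a.key + 23]
29. n16.hot = 20  [B₁.fin * -1 + 42]
30. n17.live = 26  [terminal]
31. n18.sig = "wz"  [terminal]
32. n19.key = 1  [terminal]
33. n16.depth = 25  [c.live - 1]
34. n16.acc = true  [true]
35. n20.acc = 19  [B₁.lim - 11]
36. n21.key = 26  [terminal]
37. n20.fin = 24  [B.acc + a.key - 21]
38. n20.idx = 20  [20]
39. n20.lim = 25  [a.key - 1]
40. n12.fin = 11  [B₁.fin * -1 + 33]
41. n12.idx = -5  [B₂.fin * 3 - 77]
42. n12.lim = 0  [B₂.idx * 2 - 40]
43. n22.live = 15  [terminal]
44. n7.depth = 26  [(if S₁.acc then S₁.depth else c.live) + 11]
45. n7.acc = false  [S₁.depth > -6]
46. n6.pre = "rww"  ["r" ++ A.hot]
47. n0.depth = 7  [S₁.depth + B.lim - 31]
48. n0.acc = false  [S₁.acc == false]

14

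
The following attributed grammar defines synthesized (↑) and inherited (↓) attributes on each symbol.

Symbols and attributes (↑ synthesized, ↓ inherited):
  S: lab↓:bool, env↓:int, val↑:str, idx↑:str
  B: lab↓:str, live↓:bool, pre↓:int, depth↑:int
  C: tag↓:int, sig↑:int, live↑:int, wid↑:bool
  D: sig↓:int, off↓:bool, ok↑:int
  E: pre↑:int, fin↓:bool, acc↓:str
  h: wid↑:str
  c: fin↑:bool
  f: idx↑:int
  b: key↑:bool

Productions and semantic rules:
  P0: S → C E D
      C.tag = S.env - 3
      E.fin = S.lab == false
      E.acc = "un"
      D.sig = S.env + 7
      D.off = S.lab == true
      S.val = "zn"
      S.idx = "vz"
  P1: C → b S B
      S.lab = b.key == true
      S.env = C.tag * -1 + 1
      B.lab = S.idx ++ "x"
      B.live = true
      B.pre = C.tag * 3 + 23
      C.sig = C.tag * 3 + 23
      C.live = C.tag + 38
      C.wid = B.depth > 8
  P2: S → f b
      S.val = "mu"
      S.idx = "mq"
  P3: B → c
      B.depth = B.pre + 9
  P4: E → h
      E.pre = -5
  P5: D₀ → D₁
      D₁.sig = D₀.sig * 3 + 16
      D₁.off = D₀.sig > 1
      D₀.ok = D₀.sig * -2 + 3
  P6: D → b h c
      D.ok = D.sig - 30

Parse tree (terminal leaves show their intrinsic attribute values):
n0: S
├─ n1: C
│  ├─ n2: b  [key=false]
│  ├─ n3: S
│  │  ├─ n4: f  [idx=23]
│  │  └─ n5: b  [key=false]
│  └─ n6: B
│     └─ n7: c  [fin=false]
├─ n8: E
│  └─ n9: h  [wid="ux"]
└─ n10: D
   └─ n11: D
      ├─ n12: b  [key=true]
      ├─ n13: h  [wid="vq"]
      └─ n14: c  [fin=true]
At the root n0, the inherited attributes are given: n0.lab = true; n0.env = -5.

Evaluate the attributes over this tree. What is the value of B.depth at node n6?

8

1. n0.lab = true  [given at root]
2. n0.env = -5  [given at root]
3. n1.tag = -8  [S.env - 3]
4. n2.key = false  [terminal]
5. n3.lab = false  [b.key == true]
6. n3.env = 9  [C.tag * -1 + 1]
7. n4.idx = 23  [terminal]
8. n5.key = false  [terminal]
9. n3.val = "mu"  ["mu"]
10. n3.idx = "mq"  ["mq"]
11. n6.lab = "mqx"  [S.idx ++ "x"]
12. n6.live = true  [true]
13. n6.pre = -1  [C.tag * 3 + 23]
14. n7.fin = false  [terminal]
15. n6.depth = 8  [B.pre + 9]
16. n1.sig = -1  [C.tag * 3 + 23]
17. n1.live = 30  [C.tag + 38]
18. n1.wid = false  [B.depth > 8]
19. n8.fin = false  [S.lab == false]
20. n8.acc = "un"  ["un"]
21. n9.wid = "ux"  [terminal]
22. n8.pre = -5  [-5]
23. n10.sig = 2  [S.env + 7]
24. n10.off = true  [S.lab == true]
25. n11.sig = 22  [D₀.sig * 3 + 16]
26. n11.off = true  [D₀.sig > 1]
27. n12.key = true  [terminal]
28. n13.wid = "vq"  [terminal]
29. n14.fin = true  [terminal]
30. n11.ok = -8  [D.sig - 30]
31. n10.ok = -1  [D₀.sig * -2 + 3]
32. n0.val = "zn"  ["zn"]
33. n0.idx = "vz"  ["vz"]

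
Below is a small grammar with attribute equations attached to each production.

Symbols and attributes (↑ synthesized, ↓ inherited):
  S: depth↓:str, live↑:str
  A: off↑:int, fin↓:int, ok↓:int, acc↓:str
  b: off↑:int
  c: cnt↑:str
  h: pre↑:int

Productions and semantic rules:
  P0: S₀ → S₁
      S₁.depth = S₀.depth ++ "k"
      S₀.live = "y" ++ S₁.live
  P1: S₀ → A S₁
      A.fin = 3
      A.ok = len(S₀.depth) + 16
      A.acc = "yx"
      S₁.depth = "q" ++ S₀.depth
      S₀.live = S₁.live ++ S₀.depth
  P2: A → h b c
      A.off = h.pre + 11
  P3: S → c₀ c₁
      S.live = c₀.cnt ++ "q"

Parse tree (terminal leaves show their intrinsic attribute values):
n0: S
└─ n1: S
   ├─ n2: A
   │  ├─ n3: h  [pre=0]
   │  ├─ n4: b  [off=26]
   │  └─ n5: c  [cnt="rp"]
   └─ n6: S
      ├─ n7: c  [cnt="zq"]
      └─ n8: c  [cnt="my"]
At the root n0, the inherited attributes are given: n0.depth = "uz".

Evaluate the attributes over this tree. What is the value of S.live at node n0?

1. n0.depth = "uz"  [given at root]
2. n1.depth = "uzk"  [S₀.depth ++ "k"]
3. n2.fin = 3  [3]
4. n2.ok = 19  [len(S₀.depth) + 16]
5. n2.acc = "yx"  ["yx"]
6. n3.pre = 0  [terminal]
7. n4.off = 26  [terminal]
8. n5.cnt = "rp"  [terminal]
9. n2.off = 11  [h.pre + 11]
10. n6.depth = "quzk"  ["q" ++ S₀.depth]
11. n7.cnt = "zq"  [terminal]
12. n8.cnt = "my"  [terminal]
13. n6.live = "zqq"  [c₀.cnt ++ "q"]
14. n1.live = "zqquzk"  [S₁.live ++ S₀.depth]
15. n0.live = "yzqquzk"  ["y" ++ S₁.live]

"yzqquzk"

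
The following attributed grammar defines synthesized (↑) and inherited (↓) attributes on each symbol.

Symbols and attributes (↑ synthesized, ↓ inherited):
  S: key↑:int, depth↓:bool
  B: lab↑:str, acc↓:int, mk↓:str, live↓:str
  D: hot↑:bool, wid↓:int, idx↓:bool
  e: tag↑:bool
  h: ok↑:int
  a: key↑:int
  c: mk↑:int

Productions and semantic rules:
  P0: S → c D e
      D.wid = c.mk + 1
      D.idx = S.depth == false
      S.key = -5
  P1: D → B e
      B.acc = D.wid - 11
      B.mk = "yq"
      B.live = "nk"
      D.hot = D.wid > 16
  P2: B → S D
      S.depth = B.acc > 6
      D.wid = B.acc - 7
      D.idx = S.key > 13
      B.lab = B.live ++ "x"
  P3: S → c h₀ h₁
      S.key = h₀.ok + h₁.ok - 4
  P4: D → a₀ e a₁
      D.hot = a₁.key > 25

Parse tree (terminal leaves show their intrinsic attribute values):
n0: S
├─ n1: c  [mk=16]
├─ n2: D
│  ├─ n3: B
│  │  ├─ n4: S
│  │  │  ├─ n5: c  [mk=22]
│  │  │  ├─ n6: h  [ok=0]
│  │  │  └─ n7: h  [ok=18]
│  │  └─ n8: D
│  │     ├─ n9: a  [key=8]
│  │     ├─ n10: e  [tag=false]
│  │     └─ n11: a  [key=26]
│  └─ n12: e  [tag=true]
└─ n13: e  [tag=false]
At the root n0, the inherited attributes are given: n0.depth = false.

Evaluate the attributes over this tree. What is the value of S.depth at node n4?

1. n0.depth = false  [given at root]
2. n1.mk = 16  [terminal]
3. n2.wid = 17  [c.mk + 1]
4. n2.idx = true  [S.depth == false]
5. n3.acc = 6  [D.wid - 11]
6. n3.mk = "yq"  ["yq"]
7. n3.live = "nk"  ["nk"]
8. n4.depth = false  [B.acc > 6]
9. n5.mk = 22  [terminal]
10. n6.ok = 0  [terminal]
11. n7.ok = 18  [terminal]
12. n4.key = 14  [h₀.ok + h₁.ok - 4]
13. n8.wid = -1  [B.acc - 7]
14. n8.idx = true  [S.key > 13]
15. n9.key = 8  [terminal]
16. n10.tag = false  [terminal]
17. n11.key = 26  [terminal]
18. n8.hot = true  [a₁.key > 25]
19. n3.lab = "nkx"  [B.live ++ "x"]
20. n12.tag = true  [terminal]
21. n2.hot = true  [D.wid > 16]
22. n13.tag = false  [terminal]
23. n0.key = -5  [-5]

false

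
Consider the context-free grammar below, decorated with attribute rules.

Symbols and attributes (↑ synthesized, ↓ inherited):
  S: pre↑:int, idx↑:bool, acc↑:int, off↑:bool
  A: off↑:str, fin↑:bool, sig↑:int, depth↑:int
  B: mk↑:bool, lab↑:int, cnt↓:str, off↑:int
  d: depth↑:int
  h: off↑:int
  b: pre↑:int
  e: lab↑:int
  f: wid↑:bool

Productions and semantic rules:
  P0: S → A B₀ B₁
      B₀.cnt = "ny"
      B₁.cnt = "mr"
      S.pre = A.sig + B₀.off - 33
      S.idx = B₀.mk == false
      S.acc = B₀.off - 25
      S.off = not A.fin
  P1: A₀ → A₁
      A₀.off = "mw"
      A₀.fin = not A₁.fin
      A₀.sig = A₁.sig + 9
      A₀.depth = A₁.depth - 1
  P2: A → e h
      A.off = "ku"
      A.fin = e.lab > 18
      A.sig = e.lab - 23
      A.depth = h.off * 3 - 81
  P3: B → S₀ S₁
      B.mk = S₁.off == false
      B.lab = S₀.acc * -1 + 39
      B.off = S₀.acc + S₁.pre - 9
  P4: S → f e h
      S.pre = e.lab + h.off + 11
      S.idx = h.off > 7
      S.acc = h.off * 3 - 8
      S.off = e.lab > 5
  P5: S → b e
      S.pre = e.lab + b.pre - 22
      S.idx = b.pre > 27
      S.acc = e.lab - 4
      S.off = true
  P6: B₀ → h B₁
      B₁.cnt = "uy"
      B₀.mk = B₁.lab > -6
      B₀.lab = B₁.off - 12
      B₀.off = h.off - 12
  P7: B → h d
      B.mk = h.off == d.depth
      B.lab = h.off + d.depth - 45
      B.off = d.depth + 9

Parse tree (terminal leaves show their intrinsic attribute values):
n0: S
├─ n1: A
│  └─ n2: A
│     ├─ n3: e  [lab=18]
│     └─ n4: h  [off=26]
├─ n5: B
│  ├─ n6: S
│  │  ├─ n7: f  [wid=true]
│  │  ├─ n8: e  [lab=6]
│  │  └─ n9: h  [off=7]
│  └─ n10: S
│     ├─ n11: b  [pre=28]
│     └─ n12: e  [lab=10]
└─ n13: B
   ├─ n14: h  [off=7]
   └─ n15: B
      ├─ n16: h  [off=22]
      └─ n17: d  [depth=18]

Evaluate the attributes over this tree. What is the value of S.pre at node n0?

1. n3.lab = 18  [terminal]
2. n4.off = 26  [terminal]
3. n2.off = "ku"  ["ku"]
4. n2.fin = false  [e.lab > 18]
5. n2.sig = -5  [e.lab - 23]
6. n2.depth = -3  [h.off * 3 - 81]
7. n1.off = "mw"  ["mw"]
8. n1.fin = true  [not A₁.fin]
9. n1.sig = 4  [A₁.sig + 9]
10. n1.depth = -4  [A₁.depth - 1]
11. n5.cnt = "ny"  ["ny"]
12. n7.wid = true  [terminal]
13. n8.lab = 6  [terminal]
14. n9.off = 7  [terminal]
15. n6.pre = 24  [e.lab + h.off + 11]
16. n6.idx = false  [h.off > 7]
17. n6.acc = 13  [h.off * 3 - 8]
18. n6.off = true  [e.lab > 5]
19. n11.pre = 28  [terminal]
20. n12.lab = 10  [terminal]
21. n10.pre = 16  [e.lab + b.pre - 22]
22. n10.idx = true  [b.pre > 27]
23. n10.acc = 6  [e.lab - 4]
24. n10.off = true  [true]
25. n5.mk = false  [S₁.off == false]
26. n5.lab = 26  [S₀.acc * -1 + 39]
27. n5.off = 20  [S₀.acc + S₁.pre - 9]
28. n13.cnt = "mr"  ["mr"]
29. n14.off = 7  [terminal]
30. n15.cnt = "uy"  ["uy"]
31. n16.off = 22  [terminal]
32. n17.depth = 18  [terminal]
33. n15.mk = false  [h.off == d.depth]
34. n15.lab = -5  [h.off + d.depth - 45]
35. n15.off = 27  [d.depth + 9]
36. n13.mk = true  [B₁.lab > -6]
37. n13.lab = 15  [B₁.off - 12]
38. n13.off = -5  [h.off - 12]
39. n0.pre = -9  [A.sig + B₀.off - 33]
40. n0.idx = true  [B₀.mk == false]
41. n0.acc = -5  [B₀.off - 25]
42. n0.off = false  [not A.fin]

-9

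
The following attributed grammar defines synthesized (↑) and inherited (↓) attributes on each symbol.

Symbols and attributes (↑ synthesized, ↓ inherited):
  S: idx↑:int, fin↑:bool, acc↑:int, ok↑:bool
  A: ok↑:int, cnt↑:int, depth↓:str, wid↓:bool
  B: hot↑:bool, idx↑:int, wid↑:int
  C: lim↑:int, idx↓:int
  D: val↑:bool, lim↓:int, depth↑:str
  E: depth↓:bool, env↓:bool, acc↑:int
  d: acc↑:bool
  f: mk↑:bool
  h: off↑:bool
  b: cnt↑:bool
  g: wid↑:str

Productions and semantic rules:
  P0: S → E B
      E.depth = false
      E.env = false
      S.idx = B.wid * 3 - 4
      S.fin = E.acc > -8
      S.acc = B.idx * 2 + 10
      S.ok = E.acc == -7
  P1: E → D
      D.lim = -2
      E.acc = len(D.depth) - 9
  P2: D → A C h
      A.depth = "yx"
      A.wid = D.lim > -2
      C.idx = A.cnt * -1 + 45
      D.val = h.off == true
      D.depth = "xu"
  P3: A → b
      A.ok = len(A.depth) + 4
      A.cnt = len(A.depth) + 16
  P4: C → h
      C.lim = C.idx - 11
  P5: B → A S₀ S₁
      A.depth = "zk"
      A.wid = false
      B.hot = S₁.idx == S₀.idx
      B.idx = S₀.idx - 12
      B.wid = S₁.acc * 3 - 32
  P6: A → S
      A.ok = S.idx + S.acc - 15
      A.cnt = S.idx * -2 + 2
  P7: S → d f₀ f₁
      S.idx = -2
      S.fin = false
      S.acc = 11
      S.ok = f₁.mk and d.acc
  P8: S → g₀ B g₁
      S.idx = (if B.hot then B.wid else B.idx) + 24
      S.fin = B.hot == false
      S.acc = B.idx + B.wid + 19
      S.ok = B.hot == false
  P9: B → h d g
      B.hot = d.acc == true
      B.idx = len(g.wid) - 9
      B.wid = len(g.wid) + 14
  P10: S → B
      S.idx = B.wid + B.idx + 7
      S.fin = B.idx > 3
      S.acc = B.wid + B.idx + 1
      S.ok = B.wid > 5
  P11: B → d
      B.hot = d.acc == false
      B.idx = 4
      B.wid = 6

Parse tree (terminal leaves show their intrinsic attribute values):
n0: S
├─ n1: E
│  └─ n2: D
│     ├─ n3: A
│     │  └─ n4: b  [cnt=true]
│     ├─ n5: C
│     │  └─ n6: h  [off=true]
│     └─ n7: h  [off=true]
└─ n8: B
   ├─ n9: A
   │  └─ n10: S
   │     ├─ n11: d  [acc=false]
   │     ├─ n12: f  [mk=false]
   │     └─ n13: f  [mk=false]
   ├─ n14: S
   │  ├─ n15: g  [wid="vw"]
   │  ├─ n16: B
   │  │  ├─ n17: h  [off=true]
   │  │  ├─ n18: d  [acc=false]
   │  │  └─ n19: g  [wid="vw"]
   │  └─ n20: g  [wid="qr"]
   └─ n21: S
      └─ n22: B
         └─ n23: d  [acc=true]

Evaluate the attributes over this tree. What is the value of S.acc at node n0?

1. n1.depth = false  [false]
2. n1.env = false  [false]
3. n2.lim = -2  [-2]
4. n3.depth = "yx"  ["yx"]
5. n3.wid = false  [D.lim > -2]
6. n4.cnt = true  [terminal]
7. n3.ok = 6  [len(A.depth) + 4]
8. n3.cnt = 18  [len(A.depth) + 16]
9. n5.idx = 27  [A.cnt * -1 + 45]
10. n6.off = true  [terminal]
11. n5.lim = 16  [C.idx - 11]
12. n7.off = true  [terminal]
13. n2.val = true  [h.off == true]
14. n2.depth = "xu"  ["xu"]
15. n1.acc = -7  [len(D.depth) - 9]
16. n9.depth = "zk"  ["zk"]
17. n9.wid = false  [false]
18. n11.acc = false  [terminal]
19. n12.mk = false  [terminal]
20. n13.mk = false  [terminal]
21. n10.idx = -2  [-2]
22. n10.fin = false  [false]
23. n10.acc = 11  [11]
24. n10.ok = false  [f₁.mk and d.acc]
25. n9.ok = -6  [S.idx + S.acc - 15]
26. n9.cnt = 6  [S.idx * -2 + 2]
27. n15.wid = "vw"  [terminal]
28. n17.off = true  [terminal]
29. n18.acc = false  [terminal]
30. n19.wid = "vw"  [terminal]
31. n16.hot = false  [d.acc == true]
32. n16.idx = -7  [len(g.wid) - 9]
33. n16.wid = 16  [len(g.wid) + 14]
34. n20.wid = "qr"  [terminal]
35. n14.idx = 17  [(if B.hot then B.wid else B.idx) + 24]
36. n14.fin = true  [B.hot == false]
37. n14.acc = 28  [B.idx + B.wid + 19]
38. n14.ok = true  [B.hot == false]
39. n23.acc = true  [terminal]
40. n22.hot = false  [d.acc == false]
41. n22.idx = 4  [4]
42. n22.wid = 6  [6]
43. n21.idx = 17  [B.wid + B.idx + 7]
44. n21.fin = true  [B.idx > 3]
45. n21.acc = 11  [B.wid + B.idx + 1]
46. n21.ok = true  [B.wid > 5]
47. n8.hot = true  [S₁.idx == S₀.idx]
48. n8.idx = 5  [S₀.idx - 12]
49. n8.wid = 1  [S₁.acc * 3 - 32]
50. n0.idx = -1  [B.wid * 3 - 4]
51. n0.fin = true  [E.acc > -8]
52. n0.acc = 20  [B.idx * 2 + 10]
53. n0.ok = true  [E.acc == -7]

20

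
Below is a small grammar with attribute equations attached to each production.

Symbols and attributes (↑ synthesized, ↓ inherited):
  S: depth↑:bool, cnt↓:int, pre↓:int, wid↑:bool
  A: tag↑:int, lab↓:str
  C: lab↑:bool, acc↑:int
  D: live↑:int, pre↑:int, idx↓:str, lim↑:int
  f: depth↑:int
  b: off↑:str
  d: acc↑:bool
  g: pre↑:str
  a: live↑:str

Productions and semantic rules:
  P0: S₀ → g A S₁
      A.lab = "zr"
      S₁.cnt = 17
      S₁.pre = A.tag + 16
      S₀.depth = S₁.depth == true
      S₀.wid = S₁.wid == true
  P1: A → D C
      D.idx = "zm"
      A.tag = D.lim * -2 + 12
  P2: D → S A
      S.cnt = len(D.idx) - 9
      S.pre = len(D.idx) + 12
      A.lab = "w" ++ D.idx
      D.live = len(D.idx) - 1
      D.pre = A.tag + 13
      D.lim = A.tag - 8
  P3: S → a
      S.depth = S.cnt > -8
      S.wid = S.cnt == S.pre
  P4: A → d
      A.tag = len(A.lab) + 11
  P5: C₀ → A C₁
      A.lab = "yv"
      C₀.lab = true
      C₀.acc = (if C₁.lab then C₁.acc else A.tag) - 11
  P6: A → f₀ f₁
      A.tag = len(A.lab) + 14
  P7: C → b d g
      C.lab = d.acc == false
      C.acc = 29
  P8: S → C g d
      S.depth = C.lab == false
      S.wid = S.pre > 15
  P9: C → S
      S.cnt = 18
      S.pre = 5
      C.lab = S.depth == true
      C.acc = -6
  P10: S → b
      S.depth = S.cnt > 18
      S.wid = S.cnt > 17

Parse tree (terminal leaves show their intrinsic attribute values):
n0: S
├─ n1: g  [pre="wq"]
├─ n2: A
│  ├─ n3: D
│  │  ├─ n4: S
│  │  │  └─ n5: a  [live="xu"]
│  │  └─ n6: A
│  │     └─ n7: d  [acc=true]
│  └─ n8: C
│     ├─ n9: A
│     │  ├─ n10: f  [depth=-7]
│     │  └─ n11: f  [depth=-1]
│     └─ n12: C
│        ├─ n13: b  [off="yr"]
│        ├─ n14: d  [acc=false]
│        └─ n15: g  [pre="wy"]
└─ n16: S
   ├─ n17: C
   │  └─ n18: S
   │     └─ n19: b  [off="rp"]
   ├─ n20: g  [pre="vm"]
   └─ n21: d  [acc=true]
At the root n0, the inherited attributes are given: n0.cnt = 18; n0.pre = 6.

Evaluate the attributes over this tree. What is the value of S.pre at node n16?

1. n0.cnt = 18  [given at root]
2. n0.pre = 6  [given at root]
3. n1.pre = "wq"  [terminal]
4. n2.lab = "zr"  ["zr"]
5. n3.idx = "zm"  ["zm"]
6. n4.cnt = -7  [len(D.idx) - 9]
7. n4.pre = 14  [len(D.idx) + 12]
8. n5.live = "xu"  [terminal]
9. n4.depth = true  [S.cnt > -8]
10. n4.wid = false  [S.cnt == S.pre]
11. n6.lab = "wzm"  ["w" ++ D.idx]
12. n7.acc = true  [terminal]
13. n6.tag = 14  [len(A.lab) + 11]
14. n3.live = 1  [len(D.idx) - 1]
15. n3.pre = 27  [A.tag + 13]
16. n3.lim = 6  [A.tag - 8]
17. n9.lab = "yv"  ["yv"]
18. n10.depth = -7  [terminal]
19. n11.depth = -1  [terminal]
20. n9.tag = 16  [len(A.lab) + 14]
21. n13.off = "yr"  [terminal]
22. n14.acc = false  [terminal]
23. n15.pre = "wy"  [terminal]
24. n12.lab = true  [d.acc == false]
25. n12.acc = 29  [29]
26. n8.lab = true  [true]
27. n8.acc = 18  [(if C₁.lab then C₁.acc else A.tag) - 11]
28. n2.tag = 0  [D.lim * -2 + 12]
29. n16.cnt = 17  [17]
30. n16.pre = 16  [A.tag + 16]
31. n18.cnt = 18  [18]
32. n18.pre = 5  [5]
33. n19.off = "rp"  [terminal]
34. n18.depth = false  [S.cnt > 18]
35. n18.wid = true  [S.cnt > 17]
36. n17.lab = false  [S.depth == true]
37. n17.acc = -6  [-6]
38. n20.pre = "vm"  [terminal]
39. n21.acc = true  [terminal]
40. n16.depth = true  [C.lab == false]
41. n16.wid = true  [S.pre > 15]
42. n0.depth = true  [S₁.depth == true]
43. n0.wid = true  [S₁.wid == true]

16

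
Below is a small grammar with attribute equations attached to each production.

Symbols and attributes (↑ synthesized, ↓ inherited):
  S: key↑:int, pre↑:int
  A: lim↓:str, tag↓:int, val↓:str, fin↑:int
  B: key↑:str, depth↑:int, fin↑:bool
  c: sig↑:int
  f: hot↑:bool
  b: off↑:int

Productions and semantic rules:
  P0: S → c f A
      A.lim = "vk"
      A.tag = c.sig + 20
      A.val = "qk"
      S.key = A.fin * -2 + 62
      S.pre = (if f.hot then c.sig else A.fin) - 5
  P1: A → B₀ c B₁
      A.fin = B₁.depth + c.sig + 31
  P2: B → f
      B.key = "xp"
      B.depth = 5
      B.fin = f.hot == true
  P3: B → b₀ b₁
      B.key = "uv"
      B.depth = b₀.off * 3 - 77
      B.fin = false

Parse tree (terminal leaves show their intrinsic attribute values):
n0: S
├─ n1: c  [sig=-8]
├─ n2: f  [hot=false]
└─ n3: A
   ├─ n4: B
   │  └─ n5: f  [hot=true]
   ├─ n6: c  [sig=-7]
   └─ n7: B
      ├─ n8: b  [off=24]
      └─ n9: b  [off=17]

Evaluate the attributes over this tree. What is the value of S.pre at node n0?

1. n1.sig = -8  [terminal]
2. n2.hot = false  [terminal]
3. n3.lim = "vk"  ["vk"]
4. n3.tag = 12  [c.sig + 20]
5. n3.val = "qk"  ["qk"]
6. n5.hot = true  [terminal]
7. n4.key = "xp"  ["xp"]
8. n4.depth = 5  [5]
9. n4.fin = true  [f.hot == true]
10. n6.sig = -7  [terminal]
11. n8.off = 24  [terminal]
12. n9.off = 17  [terminal]
13. n7.key = "uv"  ["uv"]
14. n7.depth = -5  [b₀.off * 3 - 77]
15. n7.fin = false  [false]
16. n3.fin = 19  [B₁.depth + c.sig + 31]
17. n0.key = 24  [A.fin * -2 + 62]
18. n0.pre = 14  [(if f.hot then c.sig else A.fin) - 5]

14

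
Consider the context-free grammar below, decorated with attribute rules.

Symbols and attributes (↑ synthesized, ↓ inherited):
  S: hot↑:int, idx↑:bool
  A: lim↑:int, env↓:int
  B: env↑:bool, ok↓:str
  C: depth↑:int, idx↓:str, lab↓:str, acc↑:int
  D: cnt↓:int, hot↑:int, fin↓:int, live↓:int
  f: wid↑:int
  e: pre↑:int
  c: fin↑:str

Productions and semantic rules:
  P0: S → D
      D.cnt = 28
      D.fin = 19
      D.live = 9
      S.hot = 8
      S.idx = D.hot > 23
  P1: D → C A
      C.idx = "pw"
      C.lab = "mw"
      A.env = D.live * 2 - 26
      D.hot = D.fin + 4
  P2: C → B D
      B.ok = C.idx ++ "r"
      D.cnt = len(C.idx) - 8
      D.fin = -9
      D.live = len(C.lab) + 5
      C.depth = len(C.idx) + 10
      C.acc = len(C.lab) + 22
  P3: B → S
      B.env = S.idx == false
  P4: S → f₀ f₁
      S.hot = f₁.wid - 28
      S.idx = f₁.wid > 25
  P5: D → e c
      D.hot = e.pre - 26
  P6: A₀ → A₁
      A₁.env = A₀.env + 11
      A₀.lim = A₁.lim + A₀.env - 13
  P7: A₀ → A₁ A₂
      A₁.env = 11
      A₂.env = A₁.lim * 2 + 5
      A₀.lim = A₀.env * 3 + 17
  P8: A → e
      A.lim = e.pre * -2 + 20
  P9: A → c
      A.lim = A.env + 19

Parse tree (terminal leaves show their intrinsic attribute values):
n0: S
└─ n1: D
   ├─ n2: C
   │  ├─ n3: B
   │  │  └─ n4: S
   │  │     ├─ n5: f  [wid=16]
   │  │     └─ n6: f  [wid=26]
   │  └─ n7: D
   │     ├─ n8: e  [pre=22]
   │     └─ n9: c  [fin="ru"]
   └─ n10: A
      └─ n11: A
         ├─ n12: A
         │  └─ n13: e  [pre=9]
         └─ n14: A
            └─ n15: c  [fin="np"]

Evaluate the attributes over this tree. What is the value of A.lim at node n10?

5

1. n1.cnt = 28  [28]
2. n1.fin = 19  [19]
3. n1.live = 9  [9]
4. n2.idx = "pw"  ["pw"]
5. n2.lab = "mw"  ["mw"]
6. n3.ok = "pwr"  [C.idx ++ "r"]
7. n5.wid = 16  [terminal]
8. n6.wid = 26  [terminal]
9. n4.hot = -2  [f₁.wid - 28]
10. n4.idx = true  [f₁.wid > 25]
11. n3.env = false  [S.idx == false]
12. n7.cnt = -6  [len(C.idx) - 8]
13. n7.fin = -9  [-9]
14. n7.live = 7  [len(C.lab) + 5]
15. n8.pre = 22  [terminal]
16. n9.fin = "ru"  [terminal]
17. n7.hot = -4  [e.pre - 26]
18. n2.depth = 12  [len(C.idx) + 10]
19. n2.acc = 24  [len(C.lab) + 22]
20. n10.env = -8  [D.live * 2 - 26]
21. n11.env = 3  [A₀.env + 11]
22. n12.env = 11  [11]
23. n13.pre = 9  [terminal]
24. n12.lim = 2  [e.pre * -2 + 20]
25. n14.env = 9  [A₁.lim * 2 + 5]
26. n15.fin = "np"  [terminal]
27. n14.lim = 28  [A.env + 19]
28. n11.lim = 26  [A₀.env * 3 + 17]
29. n10.lim = 5  [A₁.lim + A₀.env - 13]
30. n1.hot = 23  [D.fin + 4]
31. n0.hot = 8  [8]
32. n0.idx = false  [D.hot > 23]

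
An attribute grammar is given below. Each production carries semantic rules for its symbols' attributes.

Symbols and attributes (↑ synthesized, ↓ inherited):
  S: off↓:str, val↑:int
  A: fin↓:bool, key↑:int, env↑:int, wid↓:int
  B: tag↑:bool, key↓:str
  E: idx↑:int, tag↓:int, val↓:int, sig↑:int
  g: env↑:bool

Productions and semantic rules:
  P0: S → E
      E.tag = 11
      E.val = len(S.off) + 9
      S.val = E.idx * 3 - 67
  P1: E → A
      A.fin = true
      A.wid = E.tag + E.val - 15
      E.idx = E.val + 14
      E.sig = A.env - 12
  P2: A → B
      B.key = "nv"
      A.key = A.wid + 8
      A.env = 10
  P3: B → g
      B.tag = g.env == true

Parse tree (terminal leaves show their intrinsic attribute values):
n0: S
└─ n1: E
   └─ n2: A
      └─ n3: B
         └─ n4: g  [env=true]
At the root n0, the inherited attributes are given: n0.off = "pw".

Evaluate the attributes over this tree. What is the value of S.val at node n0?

1. n0.off = "pw"  [given at root]
2. n1.tag = 11  [11]
3. n1.val = 11  [len(S.off) + 9]
4. n2.fin = true  [true]
5. n2.wid = 7  [E.tag + E.val - 15]
6. n3.key = "nv"  ["nv"]
7. n4.env = true  [terminal]
8. n3.tag = true  [g.env == true]
9. n2.key = 15  [A.wid + 8]
10. n2.env = 10  [10]
11. n1.idx = 25  [E.val + 14]
12. n1.sig = -2  [A.env - 12]
13. n0.val = 8  [E.idx * 3 - 67]

8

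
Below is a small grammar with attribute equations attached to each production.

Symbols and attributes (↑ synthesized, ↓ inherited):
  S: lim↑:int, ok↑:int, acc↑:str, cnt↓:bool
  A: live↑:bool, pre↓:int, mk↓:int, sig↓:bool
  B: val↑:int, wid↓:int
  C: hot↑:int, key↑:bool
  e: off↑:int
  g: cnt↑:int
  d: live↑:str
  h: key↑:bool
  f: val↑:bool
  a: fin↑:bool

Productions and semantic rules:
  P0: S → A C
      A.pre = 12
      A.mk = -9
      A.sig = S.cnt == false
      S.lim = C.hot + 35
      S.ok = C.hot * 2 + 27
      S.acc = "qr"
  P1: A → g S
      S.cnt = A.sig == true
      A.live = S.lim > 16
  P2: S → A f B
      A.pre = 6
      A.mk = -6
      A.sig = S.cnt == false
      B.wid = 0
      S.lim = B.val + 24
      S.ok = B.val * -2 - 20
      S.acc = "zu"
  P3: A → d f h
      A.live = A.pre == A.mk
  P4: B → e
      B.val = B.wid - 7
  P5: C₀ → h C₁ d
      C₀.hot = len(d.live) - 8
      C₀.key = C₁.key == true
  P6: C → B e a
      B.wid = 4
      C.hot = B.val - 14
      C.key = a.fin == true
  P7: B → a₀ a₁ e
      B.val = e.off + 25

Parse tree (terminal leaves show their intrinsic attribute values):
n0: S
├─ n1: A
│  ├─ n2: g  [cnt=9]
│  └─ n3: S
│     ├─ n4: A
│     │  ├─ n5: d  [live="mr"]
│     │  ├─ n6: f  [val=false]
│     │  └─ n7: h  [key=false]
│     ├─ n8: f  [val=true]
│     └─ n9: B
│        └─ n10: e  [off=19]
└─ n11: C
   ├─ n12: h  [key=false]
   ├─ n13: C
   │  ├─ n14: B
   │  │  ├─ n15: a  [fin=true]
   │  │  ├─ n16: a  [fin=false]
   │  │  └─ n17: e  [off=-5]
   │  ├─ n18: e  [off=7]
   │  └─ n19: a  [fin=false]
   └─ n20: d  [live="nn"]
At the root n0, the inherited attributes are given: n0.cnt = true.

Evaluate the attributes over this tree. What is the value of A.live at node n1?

1. n0.cnt = true  [given at root]
2. n1.pre = 12  [12]
3. n1.mk = -9  [-9]
4. n1.sig = false  [S.cnt == false]
5. n2.cnt = 9  [terminal]
6. n3.cnt = false  [A.sig == true]
7. n4.pre = 6  [6]
8. n4.mk = -6  [-6]
9. n4.sig = true  [S.cnt == false]
10. n5.live = "mr"  [terminal]
11. n6.val = false  [terminal]
12. n7.key = false  [terminal]
13. n4.live = false  [A.pre == A.mk]
14. n8.val = true  [terminal]
15. n9.wid = 0  [0]
16. n10.off = 19  [terminal]
17. n9.val = -7  [B.wid - 7]
18. n3.lim = 17  [B.val + 24]
19. n3.ok = -6  [B.val * -2 - 20]
20. n3.acc = "zu"  ["zu"]
21. n1.live = true  [S.lim > 16]
22. n12.key = false  [terminal]
23. n14.wid = 4  [4]
24. n15.fin = true  [terminal]
25. n16.fin = false  [terminal]
26. n17.off = -5  [terminal]
27. n14.val = 20  [e.off + 25]
28. n18.off = 7  [terminal]
29. n19.fin = false  [terminal]
30. n13.hot = 6  [B.val - 14]
31. n13.key = false  [a.fin == true]
32. n20.live = "nn"  [terminal]
33. n11.hot = -6  [len(d.live) - 8]
34. n11.key = false  [C₁.key == true]
35. n0.lim = 29  [C.hot + 35]
36. n0.ok = 15  [C.hot * 2 + 27]
37. n0.acc = "qr"  ["qr"]

true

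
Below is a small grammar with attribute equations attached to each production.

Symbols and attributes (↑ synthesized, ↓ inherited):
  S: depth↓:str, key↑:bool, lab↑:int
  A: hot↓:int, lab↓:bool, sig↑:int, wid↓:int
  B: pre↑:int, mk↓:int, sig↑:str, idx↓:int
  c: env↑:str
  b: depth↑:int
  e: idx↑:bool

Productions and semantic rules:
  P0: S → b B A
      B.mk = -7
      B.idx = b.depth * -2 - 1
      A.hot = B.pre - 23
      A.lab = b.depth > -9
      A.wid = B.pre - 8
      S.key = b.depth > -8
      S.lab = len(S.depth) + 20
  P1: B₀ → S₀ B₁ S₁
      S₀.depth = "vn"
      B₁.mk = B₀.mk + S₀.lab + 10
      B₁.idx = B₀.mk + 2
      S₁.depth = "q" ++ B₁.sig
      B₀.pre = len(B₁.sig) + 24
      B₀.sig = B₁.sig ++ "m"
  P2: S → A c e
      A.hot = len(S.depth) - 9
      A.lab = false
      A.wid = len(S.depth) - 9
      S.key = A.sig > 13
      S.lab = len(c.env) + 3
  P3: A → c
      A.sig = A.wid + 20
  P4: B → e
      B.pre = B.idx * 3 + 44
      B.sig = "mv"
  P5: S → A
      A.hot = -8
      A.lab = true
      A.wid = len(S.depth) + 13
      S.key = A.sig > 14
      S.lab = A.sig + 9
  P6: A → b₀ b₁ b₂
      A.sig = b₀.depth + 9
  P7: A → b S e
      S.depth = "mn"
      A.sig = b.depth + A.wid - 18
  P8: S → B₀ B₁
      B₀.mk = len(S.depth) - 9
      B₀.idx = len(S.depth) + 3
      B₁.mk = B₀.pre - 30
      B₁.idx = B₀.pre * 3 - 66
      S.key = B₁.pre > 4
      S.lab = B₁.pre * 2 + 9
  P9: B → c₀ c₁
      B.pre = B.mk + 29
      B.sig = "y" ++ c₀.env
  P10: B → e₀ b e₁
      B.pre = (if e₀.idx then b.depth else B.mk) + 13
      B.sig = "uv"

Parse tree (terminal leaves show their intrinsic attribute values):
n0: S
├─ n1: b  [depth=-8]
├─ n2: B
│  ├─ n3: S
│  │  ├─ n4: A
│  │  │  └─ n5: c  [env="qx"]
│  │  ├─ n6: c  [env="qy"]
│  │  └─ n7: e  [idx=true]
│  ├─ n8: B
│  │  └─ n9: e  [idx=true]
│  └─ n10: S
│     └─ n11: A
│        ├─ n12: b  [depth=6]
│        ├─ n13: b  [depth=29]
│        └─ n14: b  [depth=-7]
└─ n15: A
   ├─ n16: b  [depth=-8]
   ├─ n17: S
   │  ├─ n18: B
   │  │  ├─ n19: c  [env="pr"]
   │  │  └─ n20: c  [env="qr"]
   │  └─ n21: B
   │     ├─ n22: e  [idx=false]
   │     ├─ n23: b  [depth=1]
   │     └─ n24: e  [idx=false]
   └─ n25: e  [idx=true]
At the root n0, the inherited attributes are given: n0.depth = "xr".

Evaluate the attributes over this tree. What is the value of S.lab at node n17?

19

1. n0.depth = "xr"  [given at root]
2. n1.depth = -8  [terminal]
3. n2.mk = -7  [-7]
4. n2.idx = 15  [b.depth * -2 - 1]
5. n3.depth = "vn"  ["vn"]
6. n4.hot = -7  [len(S.depth) - 9]
7. n4.lab = false  [false]
8. n4.wid = -7  [len(S.depth) - 9]
9. n5.env = "qx"  [terminal]
10. n4.sig = 13  [A.wid + 20]
11. n6.env = "qy"  [terminal]
12. n7.idx = true  [terminal]
13. n3.key = false  [A.sig > 13]
14. n3.lab = 5  [len(c.env) + 3]
15. n8.mk = 8  [B₀.mk + S₀.lab + 10]
16. n8.idx = -5  [B₀.mk + 2]
17. n9.idx = true  [terminal]
18. n8.pre = 29  [B.idx * 3 + 44]
19. n8.sig = "mv"  ["mv"]
20. n10.depth = "qmv"  ["q" ++ B₁.sig]
21. n11.hot = -8  [-8]
22. n11.lab = true  [true]
23. n11.wid = 16  [len(S.depth) + 13]
24. n12.depth = 6  [terminal]
25. n13.depth = 29  [terminal]
26. n14.depth = -7  [terminal]
27. n11.sig = 15  [b₀.depth + 9]
28. n10.key = true  [A.sig > 14]
29. n10.lab = 24  [A.sig + 9]
30. n2.pre = 26  [len(B₁.sig) + 24]
31. n2.sig = "mvm"  [B₁.sig ++ "m"]
32. n15.hot = 3  [B.pre - 23]
33. n15.lab = true  [b.depth > -9]
34. n15.wid = 18  [B.pre - 8]
35. n16.depth = -8  [terminal]
36. n17.depth = "mn"  ["mn"]
37. n18.mk = -7  [len(S.depth) - 9]
38. n18.idx = 5  [len(S.depth) + 3]
39. n19.env = "pr"  [terminal]
40. n20.env = "qr"  [terminal]
41. n18.pre = 22  [B.mk + 29]
42. n18.sig = "ypr"  ["y" ++ c₀.env]
43. n21.mk = -8  [B₀.pre - 30]
44. n21.idx = 0  [B₀.pre * 3 - 66]
45. n22.idx = false  [terminal]
46. n23.depth = 1  [terminal]
47. n24.idx = false  [terminal]
48. n21.pre = 5  [(if e₀.idx then b.depth else B.mk) + 13]
49. n21.sig = "uv"  ["uv"]
50. n17.key = true  [B₁.pre > 4]
51. n17.lab = 19  [B₁.pre * 2 + 9]
52. n25.idx = true  [terminal]
53. n15.sig = -8  [b.depth + A.wid - 18]
54. n0.key = false  [b.depth > -8]
55. n0.lab = 22  [len(S.depth) + 20]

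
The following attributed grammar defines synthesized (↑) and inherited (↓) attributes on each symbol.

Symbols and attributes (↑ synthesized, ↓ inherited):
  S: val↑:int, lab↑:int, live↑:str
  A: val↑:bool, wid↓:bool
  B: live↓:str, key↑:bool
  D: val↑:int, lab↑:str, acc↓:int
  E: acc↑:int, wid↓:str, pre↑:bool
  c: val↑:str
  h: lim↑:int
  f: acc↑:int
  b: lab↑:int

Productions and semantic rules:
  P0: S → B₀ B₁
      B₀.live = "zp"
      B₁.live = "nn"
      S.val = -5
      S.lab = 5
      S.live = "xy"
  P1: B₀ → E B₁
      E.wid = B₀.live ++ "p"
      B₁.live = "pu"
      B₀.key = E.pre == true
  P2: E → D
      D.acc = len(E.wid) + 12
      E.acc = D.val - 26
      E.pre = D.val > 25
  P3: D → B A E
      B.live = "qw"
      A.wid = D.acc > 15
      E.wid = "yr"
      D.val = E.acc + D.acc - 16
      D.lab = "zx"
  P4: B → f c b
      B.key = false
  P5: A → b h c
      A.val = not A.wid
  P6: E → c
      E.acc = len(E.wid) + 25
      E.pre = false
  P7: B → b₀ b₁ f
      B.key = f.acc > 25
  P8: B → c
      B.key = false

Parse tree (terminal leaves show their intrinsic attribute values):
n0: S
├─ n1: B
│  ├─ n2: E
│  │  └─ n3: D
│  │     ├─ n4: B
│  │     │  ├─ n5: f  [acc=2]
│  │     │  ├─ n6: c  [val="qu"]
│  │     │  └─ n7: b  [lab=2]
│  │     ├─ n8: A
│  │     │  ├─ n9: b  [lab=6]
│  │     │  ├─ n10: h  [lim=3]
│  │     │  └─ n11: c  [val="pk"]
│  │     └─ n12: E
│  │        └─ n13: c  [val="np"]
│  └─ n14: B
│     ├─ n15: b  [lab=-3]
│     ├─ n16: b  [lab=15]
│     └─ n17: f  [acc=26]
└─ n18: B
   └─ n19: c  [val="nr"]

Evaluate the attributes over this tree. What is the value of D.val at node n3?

1. n1.live = "zp"  ["zp"]
2. n2.wid = "zpp"  [B₀.live ++ "p"]
3. n3.acc = 15  [len(E.wid) + 12]
4. n4.live = "qw"  ["qw"]
5. n5.acc = 2  [terminal]
6. n6.val = "qu"  [terminal]
7. n7.lab = 2  [terminal]
8. n4.key = false  [false]
9. n8.wid = false  [D.acc > 15]
10. n9.lab = 6  [terminal]
11. n10.lim = 3  [terminal]
12. n11.val = "pk"  [terminal]
13. n8.val = true  [not A.wid]
14. n12.wid = "yr"  ["yr"]
15. n13.val = "np"  [terminal]
16. n12.acc = 27  [len(E.wid) + 25]
17. n12.pre = false  [false]
18. n3.val = 26  [E.acc + D.acc - 16]
19. n3.lab = "zx"  ["zx"]
20. n2.acc = 0  [D.val - 26]
21. n2.pre = true  [D.val > 25]
22. n14.live = "pu"  ["pu"]
23. n15.lab = -3  [terminal]
24. n16.lab = 15  [terminal]
25. n17.acc = 26  [terminal]
26. n14.key = true  [f.acc > 25]
27. n1.key = true  [E.pre == true]
28. n18.live = "nn"  ["nn"]
29. n19.val = "nr"  [terminal]
30. n18.key = false  [false]
31. n0.val = -5  [-5]
32. n0.lab = 5  [5]
33. n0.live = "xy"  ["xy"]

26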